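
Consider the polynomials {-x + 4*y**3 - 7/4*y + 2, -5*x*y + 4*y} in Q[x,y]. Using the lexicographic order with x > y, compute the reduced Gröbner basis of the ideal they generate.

f_1 = -x + 4*y**3 - 7/4*y + 2, LT = x.
f_2 = -5*x*y + 4*y, LT = x*y.

S(f_1,f_2): lcm = x*y. S = -4*y**4 + 7/4*y**2 - 6/5*y.
  leading term y**4: no divisor's leading term divides it; move -4*y**4 to the remainder.
  leading term y**2: no divisor's leading term divides it; move 7/4*y**2 to the remainder.
  leading term y: no divisor's leading term divides it; move -6/5*y to the remainder.
  remainder -4*y**4 + 7/4*y**2 - 6/5*y ≠ 0; add g_3 = -4*y**4 + 7/4*y**2 - 6/5*y to the basis.

The other S-polynomials (S(f_1,g_3), S(f_2,g_3)) all reduce to 0 modulo the current basis, so we have a Gröbner basis.
Inter-reduce: drop elements whose leading term is divisible by another's, tail-reduce, and make monic.

G = {x - 4*y**3 + 7/4*y - 2, y**4 - 7/16*y**2 + 3/10*y}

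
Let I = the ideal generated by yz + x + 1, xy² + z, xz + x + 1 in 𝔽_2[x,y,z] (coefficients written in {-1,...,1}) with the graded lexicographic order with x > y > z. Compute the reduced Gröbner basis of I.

G = {z³ + xy + z² + y, x² + xy + x + y, xz + x + 1, y² + z² + z, yz + x + 1}

f_1 = yz + x + 1, LT = yz.
f_2 = xy² + z, LT = xy².
f_3 = xz + x + 1, LT = xz.

S(f_1,f_2): lcm = xy²z. S = x²y + xy + z².
  reduce S modulo (f_1, f_2, f_3):
  remainder x²y + xy + z² ≠ 0; add g_4 = x²y + xy + z² to the basis.

S(f_1,f_3): lcm = xyz. S = x² + xy + x + y.
  reduce S modulo (f_1, f_2, f_3, g_4):
  remainder x² + xy + x + y ≠ 0; add g_5 = x² + xy + x + y to the basis.

S(f_2,f_3): lcm = xy²z. S = xy² + y² + z².
  reduce S modulo (f_1, f_2, f_3, g_4, g_5):
  remainder y² + z² + z ≠ 0; add g_6 = y² + z² + z to the basis.

S(f_1,g_4): lcm = x²yz. S = x³ + xyz + z³ + x².
  reduce S modulo (f_1, f_2, f_3, g_4, g_5, g_6):
  remainder z³ + xy + z² + y ≠ 0; add g_7 = z³ + xy + z² + y to the basis.

The other S-polynomials (S(f_2,g_4), S(f_3,g_4), S(f_1,g_5), S(f_2,g_5), S(f_3,g_5), S(g_4,g_5), S(f_1,g_6), S(f_2,g_6), S(f_3,g_6), S(g_4,g_6), S(g_5,g_6), S(f_1,g_7), S(f_2,g_7), S(f_3,g_7), S(g_4,g_7), S(g_5,g_7), S(g_6,g_7)) all reduce to 0 modulo the current basis, so we have a Gröbner basis.
Inter-reduce: drop elements whose leading term is divisible by another's, tail-reduce, and make monic.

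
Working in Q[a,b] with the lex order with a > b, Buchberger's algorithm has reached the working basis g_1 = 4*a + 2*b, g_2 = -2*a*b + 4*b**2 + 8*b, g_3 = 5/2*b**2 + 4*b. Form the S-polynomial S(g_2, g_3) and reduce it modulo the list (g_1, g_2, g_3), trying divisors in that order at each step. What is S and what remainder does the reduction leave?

S(g_2, g_3) = -8/5*a*b - 2*b**3 - 4*b**2; remainder on division = 0.

lcm(LM(g_2), LM(g_3)) = a*b**2.
S = (lcm/LT(g_2))·g_2 − (lcm/LT(g_3))·g_3 = -8/5*a*b - 2*b**3 - 4*b**2.
Reduce S modulo (g_1, g_2, g_3) in that order:
  leading term a*b: subtract (-2/5*b)·g_1 from -8/5*a*b - 2*b**3 - 4*b**2 → -2*b**3 - 16/5*b**2
  leading term b**3: subtract (-4/5*b)·g_3 from -2*b**3 - 16/5*b**2 → 0
The remainder is 0, so this S-polynomial contributes no new basis element.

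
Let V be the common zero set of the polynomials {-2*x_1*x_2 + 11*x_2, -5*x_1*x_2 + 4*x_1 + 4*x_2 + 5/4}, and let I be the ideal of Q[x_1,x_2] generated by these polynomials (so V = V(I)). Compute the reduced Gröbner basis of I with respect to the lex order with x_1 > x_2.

G = {x_1 - 47/8*x_2 + 5/16, x_2**2 - 93/94*x_2}

f_1 = -2*x_1*x_2 + 11*x_2, LT = x_1*x_2.
f_2 = -5*x_1*x_2 + 4*x_1 + 4*x_2 + 5/4, LT = x_1*x_2.

S(f_1,f_2): lcm = x_1*x_2. S = 4/5*x_1 - 47/10*x_2 + 1/4.
  leading term x_1: no divisor's leading term divides it; move 4/5*x_1 to the remainder.
  leading term x_2: no divisor's leading term divides it; move -47/10*x_2 to the remainder.
  leading term 1: no divisor's leading term divides it; move 1/4 to the remainder.
  remainder 4/5*x_1 - 47/10*x_2 + 1/4 ≠ 0; add g_3 = 4/5*x_1 - 47/10*x_2 + 1/4 to the basis.

S(f_1,g_3): lcm = x_1*x_2. S = 47/8*x_2**2 - 93/16*x_2.
  leading term x_2**2: no divisor's leading term divides it; move 47/8*x_2**2 to the remainder.
  leading term x_2: no divisor's leading term divides it; move -93/16*x_2 to the remainder.
  remainder 47/8*x_2**2 - 93/16*x_2 ≠ 0; add g_4 = 47/8*x_2**2 - 93/16*x_2 to the basis.

The other S-polynomials (S(f_2,g_3), S(f_1,g_4), S(f_2,g_4), S(g_3,g_4)) all reduce to 0 modulo the current basis, so we have a Gröbner basis.
Inter-reduce: drop elements whose leading term is divisible by another's, tail-reduce, and make monic.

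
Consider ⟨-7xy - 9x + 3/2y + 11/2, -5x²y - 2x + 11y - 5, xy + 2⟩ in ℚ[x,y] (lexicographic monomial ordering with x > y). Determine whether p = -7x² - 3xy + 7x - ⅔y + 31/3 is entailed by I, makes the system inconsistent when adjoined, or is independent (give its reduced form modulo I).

First compute the reduced Gröbner basis of I by Buchberger's algorithm.
f_1 = -7xy - 9x + 3/2y + 11/2, LT = xy.
f_2 = -5x²y - 2x + 11y - 5, LT = x²y.
f_3 = xy + 2, LT = xy.

S(f_1,f_2): lcm = x²y. S = 9/7x² - 3/14xy - 83/70x + 11/5y - 1.
  leading term x²: no divisor's leading term divides it; move 9/7x² to the remainder.
  leading term xy: subtract (3/98)·f_1 from -3/14xy - 83/70x + 11/5y - 1 → -223/245x + 2111/980y - 229/196
  leading term x: no divisor's leading term divides it; move -223/245x to the remainder.
  leading term y: no divisor's leading term divides it; move 2111/980y to the remainder.
  leading term 1: no divisor's leading term divides it; move -229/196 to the remainder.
  remainder 9/7x² - 223/245x + 2111/980y - 229/196 ≠ 0; add h_4 = 9/7x² - 223/245x + 2111/980y - 229/196 to the basis.

S(f_1,f_3): lcm = xy. S = 9/7x - 3/14y - 39/14.
  leading term x: no divisor's leading term divides it; move 9/7x to the remainder.
  leading term y: no divisor's leading term divides it; move -3/14y to the remainder.
  leading term 1: no divisor's leading term divides it; move -39/14 to the remainder.
  remainder 9/7x - 3/14y - 39/14 ≠ 0; add h_5 = 9/7x - 3/14y - 39/14 to the basis.

S(f_2,f_3): lcm = x²y. S = -8/5x - 11/5y + 1.
  leading term x: subtract (-56/45)·h_5 from -8/5x - 11/5y + 1 → -37/15y - 37/15
  leading term y: no divisor's leading term divides it; move -37/15y to the remainder.
  leading term 1: no divisor's leading term divides it; move -37/15 to the remainder.
  remainder -37/15y - 37/15 ≠ 0; add h_6 = -37/15y - 37/15 to the basis.

S(f_1,h_4): lcm = x²y. S = 9/7x² + 311/630xy - 11/14x - 2111/1260y² + 229/252y.
  leading term x²: subtract (1)·h_4 from 9/7x² + 311/630xy - 11/14x - 2111/1260y² + 229/252y → 311/630xy + 61/490x - 2111/1260y² - 2746/2205y + 229/196
  leading term xy: subtract (-311/4410)·f_1 from 311/630xy + 61/490x - 2111/1260y² - 2746/2205y + 229/196 → -25/49x - 2111/1260y² - 10051/8820y + 6863/4410
  leading term x: subtract (-25/63)·h_5 from -25/49x - 2111/1260y² - 10051/8820y + 6863/4410 → -2111/1260y² - 1543/1260y + 142/315
  leading term y²: subtract (2111/3108y)·h_6 from -2111/1260y² - 1543/1260y + 142/315 → 142/315y + 142/315
  leading term y: subtract (-142/777)·h_6 from 142/315y + 142/315 → 0
  remainder 0.

S(f_2,h_4): lcm = x²y. S = 223/315xy + ⅖x - 2111/1260y² - 1627/1260y + 1.
  leading term xy: subtract (-223/2205)·f_1 from 223/315xy + ⅖x - 2111/1260y² - 1627/1260y + 1 → -25/49x - 2111/1260y² - 10051/8820y + 6863/4410
  leading term x: subtract (-25/63)·h_5 from -25/49x - 2111/1260y² - 10051/8820y + 6863/4410 → -2111/1260y² - 1543/1260y + 142/315
  leading term y²: subtract (2111/3108y)·h_6 from -2111/1260y² - 1543/1260y + 142/315 → 142/315y + 142/315
  leading term y: subtract (-142/777)·h_6 from 142/315y + 142/315 → 0
  remainder 0.

S(f_3,h_4): lcm = x²y. S = 223/315xy + 2x - 2111/1260y² + 229/252y.
  leading term xy: subtract (-223/2205)·f_1 from 223/315xy + 2x - 2111/1260y² + 229/252y → 267/245x - 2111/1260y² + 9353/8820y + 2453/4410
  leading term x: subtract (89/105)·h_5 from 267/245x - 2111/1260y² + 9353/8820y + 2453/4410 → -2111/1260y² + 313/252y + 919/315
  leading term y²: subtract (2111/3108y)·h_6 from -2111/1260y² + 313/252y + 919/315 → 919/315y + 919/315
  leading term y: subtract (-919/777)·h_6 from 919/315y + 919/315 → 0
  remainder 0.

S(f_1,h_5): lcm = xy. S = 9/7x + ⅙y² + 41/21y - 11/14.
  leading term x: subtract (1)·h_5 from 9/7x + ⅙y² + 41/21y - 11/14 → ⅙y² + 13/6y + 2
  leading term y²: subtract (-5/74y)·h_6 from ⅙y² + 13/6y + 2 → 2y + 2
  leading term y: subtract (-30/37)·h_6 from 2y + 2 → 0
  remainder 0.

S(f_2,h_5): lcm = x²y. S = ⅙xy² + 13/6xy + ⅖x - 11/5y + 1.
  leading term xy²: subtract (-1/42y)·f_1 from ⅙xy² + 13/6xy + ⅖x - 11/5y + 1 → 41/21xy + ⅖x + 1/28y² - 869/420y + 1
  leading term xy: subtract (-41/147)·f_1 from 41/21xy + ⅖x + 1/28y² - 869/420y + 1 → -517/245x + 1/28y² - 4853/2940y + 745/294
  leading term x: subtract (-517/315)·h_5 from -517/245x + 1/28y² - 4853/2940y + 745/294 → 1/28y² - 841/420y - 214/105
  leading term y²: subtract (-15/1036y)·h_6 from 1/28y² - 841/420y - 214/105 → -214/105y - 214/105
  leading term y: subtract (214/259)·h_6 from -214/105y - 214/105 → 0
  remainder 0.

S(f_3,h_5): lcm = xy. S = ⅙y² + 13/6y + 2.
  leading term y²: subtract (-5/74y)·h_6 from ⅙y² + 13/6y + 2 → 2y + 2
  leading term y: subtract (-30/37)·h_6 from 2y + 2 → 0
  remainder 0.

S(h_4,h_5): lcm = x². S = ⅙xy + 919/630x + 2111/1260y - 229/252.
  leading term xy: subtract (-1/42)·f_1 from ⅙xy + 919/630x + 2111/1260y - 229/252 → 56/45x + 77/45y - 7/9
  leading term x: subtract (392/405)·h_5 from 56/45x + 77/45y - 7/9 → 259/135y + 259/135
  leading term y: subtract (-7/9)·h_6 from 259/135y + 259/135 → 0
  remainder 0.

S(f_1,h_6): lcm = xy. S = 2/7x - 3/14y - 11/14.
  leading term x: subtract (2/9)·h_5 from 2/7x - 3/14y - 11/14 → -⅙y - ⅙
  leading term y: subtract (5/74)·h_6 from -⅙y - ⅙ → 0
  remainder 0.

S(f_2,h_6): lcm = x²y. S = -x² + ⅖x - 11/5y + 1.
  leading term x²: subtract (-7/9)·h_4 from -x² + ⅖x - 11/5y + 1 → -97/315x - 661/1260y + 23/252
  leading term x: subtract (-97/405)·h_5 from -97/315x - 661/1260y + 23/252 → -311/540y - 311/540
  leading term y: subtract (311/1332)·h_6 from -311/540y - 311/540 → 0
  remainder 0.

S(f_3,h_6): lcm = xy. S = -x + 2.
  leading term x: subtract (-7/9)·h_5 from -x + 2 → -⅙y - ⅙
  leading term y: subtract (5/74)·h_6 from -⅙y - ⅙ → 0
  remainder 0.

S(h_4,h_6): leading monomials are coprime, so the S-polynomial reduces to 0 (Buchberger's first criterion).
S(h_5,h_6): leading monomials are coprime, so the S-polynomial reduces to 0 (Buchberger's first criterion).
Every S-polynomial of the final basis reduces to 0, so we have a Gröbner basis.
Inter-reduce: drop elements whose leading term is divisible by another's, tail-reduce, and make monic.
Reduced Gröbner basis: {x - 2, y + 1}.
Label its elements g_1 = x - 2, g_2 = y + 1.

Reduce p = -7x² - 3xy + 7x - ⅔y + 31/3 modulo G:
  leading term x²: subtract (-7x)·g_1 from -7x² - 3xy + 7x - ⅔y + 31/3 → -3xy - 7x - ⅔y + 31/3
  leading term xy: subtract (-3y)·g_1 from -3xy - 7x - ⅔y + 31/3 → -7x - 20/3y + 31/3
  leading term x: subtract (-7)·g_1 from -7x - 20/3y + 31/3 → -20/3y - 11/3
  leading term y: subtract (-20/3)·g_2 from -20/3y - 11/3 → 3
  leading term 1: no divisor's leading term divides it; move 3 to the remainder.
  normal form = 3.
The normal form is nonzero, so p ∉ I. Since p minus its normal form lies in I, I + (p) = I + (r) where r = 3; decide whether this ideal is the whole ring.
Here r = 3 is a nonzero constant, hence a unit: 1 ∈ I + (p), the Gröbner basis of I + (p) is {1}, and the enlarged system has no common solution — adjoining p is inconsistent.

Adjoining -7x² - 3xy + 7x - ⅔y + 31/3 makes the ideal the whole ring: the system is inconsistent.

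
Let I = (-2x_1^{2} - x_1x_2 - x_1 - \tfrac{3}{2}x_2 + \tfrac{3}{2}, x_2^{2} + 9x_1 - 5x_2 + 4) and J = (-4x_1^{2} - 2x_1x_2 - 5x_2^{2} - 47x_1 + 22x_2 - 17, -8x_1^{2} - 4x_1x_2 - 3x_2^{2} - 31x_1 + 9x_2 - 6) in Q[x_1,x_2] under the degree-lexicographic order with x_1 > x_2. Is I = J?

Equality of ideals is decidable: compute both reduced Gröbner bases (unique for the ordering) and check whether they agree.
Buchberger on the first generating set:
f_1 = -2x_1^{2} - x_1x_2 - x_1 - \tfrac{3}{2}x_2 + \tfrac{3}{2}, LT = x_1^{2}.
f_2 = x_2^{2} + 9x_1 - 5x_2 + 4, LT = x_2^{2}.

The S-polynomials (S(f_1,f_2)) all reduce to 0 modulo the current basis, so we have a Gröbner basis.
Inter-reduce: drop elements whose leading term is divisible by another's, tail-reduce, and make monic.
Reduced Gröbner basis: {x_1^{2} + \tfrac{1}{2}x_1x_2 + \tfrac{1}{2}x_1 + \tfrac{3}{4}x_2 - \tfrac{3}{4}, x_2^{2} + 9x_1 - 5x_2 + 4}.

Buchberger on the second generating set:
h_1 = -4x_1^{2} - 2x_1x_2 - 5x_2^{2} - 47x_1 + 22x_2 - 17, LT = x_1^{2}.
h_2 = -8x_1^{2} - 4x_1x_2 - 3x_2^{2} - 31x_1 + 9x_2 - 6, LT = x_1^{2}.

S(h_1,h_2): lcm = x_1^{2}. S = \tfrac{7}{8}x_2^{2} + \tfrac{63}{8}x_1 - \tfrac{35}{8}x_2 + \tfrac{7}{2}.
  leading term x_2^{2}: no divisor's leading term divides it; move \tfrac{7}{8}x_2^{2} to the remainder.
  leading term x_1: no divisor's leading term divides it; move \tfrac{63}{8}x_1 to the remainder.
  leading term x_2: no divisor's leading term divides it; move -\tfrac{35}{8}x_2 to the remainder.
  leading term 1: no divisor's leading term divides it; move \tfrac{7}{2} to the remainder.
  remainder \tfrac{7}{8}x_2^{2} + \tfrac{63}{8}x_1 - \tfrac{35}{8}x_2 + \tfrac{7}{2} ≠ 0; add k_3 = \tfrac{7}{8}x_2^{2} + \tfrac{63}{8}x_1 - \tfrac{35}{8}x_2 + \tfrac{7}{2} to the basis.

The other S-polynomials (S(h_1,k_3), S(h_2,k_3)) all reduce to 0 modulo the current basis, so we have a Gröbner basis.
Inter-reduce: drop elements whose leading term is divisible by another's, tail-reduce, and make monic.
Reduced Gröbner basis: {x_1^{2} + \tfrac{1}{2}x_1x_2 + \tfrac{1}{2}x_1 + \tfrac{3}{4}x_2 - \tfrac{3}{4}, x_2^{2} + 9x_1 - 5x_2 + 4}.

Same reduced basis, so the two generating sets span the same ideal.
The choice of monomial ordering does not affect the verdict — as long as both bases are computed under the same ordering, their equality decides ideal equality.

Yes, the ideals are equal.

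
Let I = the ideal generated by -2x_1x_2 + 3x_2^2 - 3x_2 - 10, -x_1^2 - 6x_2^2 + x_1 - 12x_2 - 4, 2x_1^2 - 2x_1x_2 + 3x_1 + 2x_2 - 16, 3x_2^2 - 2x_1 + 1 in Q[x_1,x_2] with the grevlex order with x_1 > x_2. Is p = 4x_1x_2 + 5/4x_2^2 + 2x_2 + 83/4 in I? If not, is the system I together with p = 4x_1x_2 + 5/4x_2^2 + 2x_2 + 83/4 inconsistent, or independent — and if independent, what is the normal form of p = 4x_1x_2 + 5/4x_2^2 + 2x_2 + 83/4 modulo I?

Adjoining 4x_1x_2 + 5/4x_2^2 + 2x_2 + 83/4 makes the ideal the whole ring: the system is inconsistent.

First compute the reduced Gröbner basis of I by Buchberger's algorithm.
f_1 = -2x_1x_2 + 3x_2^2 - 3x_2 - 10, LT = x_1x_2.
f_2 = -x_1^2 - 6x_2^2 + x_1 - 12x_2 - 4, LT = x_1^2.
f_3 = 2x_1^2 - 2x_1x_2 + 3x_1 + 2x_2 - 16, LT = x_1^2.
f_4 = 3x_2^2 - 2x_1 + 1, LT = x_2^2.

S(f_1,f_2): lcm = x_1^2x_2. S = -3/2x_1x_2^2 - 6x_2^3 + 5/2x_1x_2 - 12x_2^2 + 5x_1 - 4x_2.
  leading term x_1x_2^2: subtract (3/4x_2)·f_1 from -3/2x_1x_2^2 - 6x_2^3 + 5/2x_1x_2 - 12x_2^2 + 5x_1 - 4x_2 → -33/4x_2^3 + 5/2x_1x_2 - 39/4x_2^2 + 5x_1 + 7/2x_2
  leading term x_2^3: subtract (-11/4x_2)·f_4 from -33/4x_2^3 + 5/2x_1x_2 - 39/4x_2^2 + 5x_1 + 7/2x_2 → -3x_1x_2 - 39/4x_2^2 + 5x_1 + 25/4x_2
  leading term x_1x_2: subtract (3/2)·f_1 from -3x_1x_2 - 39/4x_2^2 + 5x_1 + 25/4x_2 → -57/4x_2^2 + 5x_1 + 43/4x_2 + 15
  leading term x_2^2: subtract (-19/4)·f_4 from -57/4x_2^2 + 5x_1 + 43/4x_2 + 15 → -9/2x_1 + 43/4x_2 + 79/4
  leading term x_1: no divisor's leading term divides it; move -9/2x_1 to the remainder.
  leading term x_2: no divisor's leading term divides it; move 43/4x_2 to the remainder.
  leading term 1: no divisor's leading term divides it; move 79/4 to the remainder.
  remainder -9/2x_1 + 43/4x_2 + 79/4 ≠ 0; add h_5 = -9/2x_1 + 43/4x_2 + 79/4 to the basis.

S(f_1,f_3): lcm = x_1^2x_2. S = -1/2x_1x_2^2 - x_2^2 + 5x_1 + 8x_2.
  leading term x_1x_2^2: subtract (1/4x_2)·f_1 from -1/2x_1x_2^2 - x_2^2 + 5x_1 + 8x_2 → -3/4x_2^3 - 1/4x_2^2 + 5x_1 + 21/2x_2
  leading term x_2^3: subtract (-1/4x_2)·f_4 from -3/4x_2^3 - 1/4x_2^2 + 5x_1 + 21/2x_2 → -1/2x_1x_2 - 1/4x_2^2 + 5x_1 + 43/4x_2
  leading term x_1x_2: subtract (1/4)·f_1 from -1/2x_1x_2 - 1/4x_2^2 + 5x_1 + 43/4x_2 → -x_2^2 + 5x_1 + 23/2x_2 + 5/2
  leading term x_2^2: subtract (-1/3)·f_4 from -x_2^2 + 5x_1 + 23/2x_2 + 5/2 → 13/3x_1 + 23/2x_2 + 17/6
  leading term x_1: subtract (-26/27)·h_5 from 13/3x_1 + 23/2x_2 + 17/6 → 590/27x_2 + 590/27
  leading term x_2: no divisor's leading term divides it; move 590/27x_2 to the remainder.
  leading term 1: no divisor's leading term divides it; move 590/27 to the remainder.
  remainder 590/27x_2 + 590/27 ≠ 0; add h_6 = 590/27x_2 + 590/27 to the basis.

The other S-polynomials (S(f_1,f_4), S(f_2,f_3), S(f_2,f_4), S(f_3,f_4), S(f_1,h_5), S(f_2,h_5), S(f_3,h_5), S(f_4,h_5), S(f_1,h_6), S(f_2,h_6), S(f_3,h_6), S(f_4,h_6), S(h_5,h_6)) all reduce to 0 modulo the current basis, so we have a Gröbner basis.
Inter-reduce: drop elements whose leading term is divisible by another's, tail-reduce, and make monic.
Reduced Gröbner basis: {x_1 - 2, x_2 + 1}.
Label its elements g_1 = x_1 - 2, g_2 = x_2 + 1.

Reduce p = 4x_1x_2 + 5/4x_2^2 + 2x_2 + 83/4 modulo G:
  leading term x_1x_2: subtract (4x_2)·g_1 from 4x_1x_2 + 5/4x_2^2 + 2x_2 + 83/4 → 5/4x_2^2 + 10x_2 + 83/4
  leading term x_2^2: subtract (5/4x_2)·g_2 from 5/4x_2^2 + 10x_2 + 83/4 → 35/4x_2 + 83/4
  leading term x_2: subtract (35/4)·g_2 from 35/4x_2 + 83/4 → 12
  leading term 1: no divisor's leading term divides it; move 12 to the remainder.
  normal form = 12.
The normal form is nonzero, so p ∉ I. Since p minus its normal form lies in I, I + (p) = I + (r) where r = 12; decide whether this ideal is the whole ring.
Here r = 12 is a nonzero constant, hence a unit: 1 ∈ I + (p), the Gröbner basis of I + (p) is {1}, and the enlarged system has no common solution — adjoining p is inconsistent.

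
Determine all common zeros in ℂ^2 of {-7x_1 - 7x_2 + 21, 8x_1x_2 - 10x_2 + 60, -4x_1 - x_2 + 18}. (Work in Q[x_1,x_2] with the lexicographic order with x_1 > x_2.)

{(5, -2)}

Compute a lex Gröbner basis by Buchberger's algorithm.
f_1 = -7x_1 - 7x_2 + 21, LT = x_1.
f_2 = 8x_1x_2 - 10x_2 + 60, LT = x_1x_2.
f_3 = -4x_1 - x_2 + 18, LT = x_1.

S(f_1,f_2): lcm = x_1x_2. S = x_2^2 - 7/4x_2 - 15/2.
  reduce S modulo (f_1, f_2, f_3):
  remainder x_2^2 - 7/4x_2 - 15/2 ≠ 0; add h_4 = x_2^2 - 7/4x_2 - 15/2 to the basis.

S(f_1,f_3): lcm = x_1. S = 3/4x_2 + 3/2.
  reduce S modulo (f_1, f_2, f_3, h_4):
  remainder 3/4x_2 + 3/2 ≠ 0; add h_5 = 3/4x_2 + 3/2 to the basis.

The other S-polynomials (S(f_2,f_3), S(f_1,h_4), S(f_2,h_4), S(f_3,h_4), S(f_1,h_5), S(f_2,h_5), S(f_3,h_5), S(h_4,h_5)) all reduce to 0 modulo the current basis, so we have a Gröbner basis.
Inter-reduce: drop elements whose leading term is divisible by another's, tail-reduce, and make monic.
Reduced Gröbner basis: {x_1 - 5, x_2 + 2}.

The lex basis is triangular: the last element involves only x_2. Solving x_2 + 2 = 0 gives x_2 ∈ {-2}; substituting each value into the earlier elements determines the remaining variables.
  x_2 = -2: the earlier basis element becomes x_1 - 5 = 0, giving x_1 = 5 — point (5, -2).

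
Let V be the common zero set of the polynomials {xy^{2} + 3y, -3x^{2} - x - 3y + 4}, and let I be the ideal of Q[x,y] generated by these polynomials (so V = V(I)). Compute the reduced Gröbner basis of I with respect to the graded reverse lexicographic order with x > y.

G = {xy^{2} + 3y, y^{3} - 3xy - \tfrac{4}{3}y^{2} - y, x^{2} + \tfrac{1}{3}x + y - \tfrac{4}{3}}

f_1 = xy^{2} + 3y, LT = xy^{2}.
f_2 = -3x^{2} - x - 3y + 4, LT = x^{2}.

S(f_1,f_2): lcm = x^{2}y^{2}. S = -\tfrac{1}{3}xy^{2} - y^{3} + 3xy + \tfrac{4}{3}y^{2}.
  leading term xy^{2}: subtract (-\tfrac{1}{3})·f_1 from -\tfrac{1}{3}xy^{2} - y^{3} + 3xy + \tfrac{4}{3}y^{2} → -y^{3} + 3xy + \tfrac{4}{3}y^{2} + y
  leading term y^{3}: no divisor's leading term divides it; move -y^{3} to the remainder.
  leading term xy: no divisor's leading term divides it; move 3xy to the remainder.
  leading term y^{2}: no divisor's leading term divides it; move \tfrac{4}{3}y^{2} to the remainder.
  leading term y: no divisor's leading term divides it; move y to the remainder.
  remainder -y^{3} + 3xy + \tfrac{4}{3}y^{2} + y ≠ 0; add g_3 = -y^{3} + 3xy + \tfrac{4}{3}y^{2} + y to the basis.

The other S-polynomials (S(f_1,g_3), S(f_2,g_3)) all reduce to 0 modulo the current basis, so we have a Gröbner basis.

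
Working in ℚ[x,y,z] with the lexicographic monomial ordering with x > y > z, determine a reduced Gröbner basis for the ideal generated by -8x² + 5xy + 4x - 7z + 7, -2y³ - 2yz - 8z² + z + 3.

f_1 = -8x² + 5xy + 4x - 7z + 7, LT = x².
f_2 = -2y³ - 2yz - 8z² + z + 3, LT = y³.

S(f_1,f_2): leading monomials are coprime, so the S-polynomial reduces to 0 (Buchberger's first criterion).
Every S-polynomial of the final basis reduces to 0, so we have a Gröbner basis.

G = {x² - ⅝xy - ½x + ⅞z - ⅞, y³ + yz + 4z² - ½z - 3/2}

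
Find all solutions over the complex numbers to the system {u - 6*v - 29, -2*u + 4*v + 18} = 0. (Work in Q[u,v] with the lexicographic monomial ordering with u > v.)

Compute a lex Gröbner basis by Buchberger's algorithm.
f_1 = u - 6*v - 29, LT = u.
f_2 = -2*u + 4*v + 18, LT = u.

S(f_1,f_2): lcm = u. S = -4*v - 20.
  leading term v: no divisor's leading term divides it; move -4*v to the remainder.
  leading term 1: no divisor's leading term divides it; move -20 to the remainder.
  remainder -4*v - 20 ≠ 0; add h_3 = -4*v - 20 to the basis.

The other S-polynomials (S(f_1,h_3), S(f_2,h_3)) all reduce to 0 modulo the current basis, so we have a Gröbner basis.
Inter-reduce: drop elements whose leading term is divisible by another's, tail-reduce, and make monic.
Reduced Gröbner basis: {u + 1, v + 5}.

Elimination: the polynomial v + 5 lies in the elimination ideal for v, so v ∈ {-5}. For each such v, the remaining basis elements (now univariate) give the rest of the solution.
  v = -5: the earlier basis element becomes u + 1 = 0, giving u = -1 — point (-1, -5).

{(-1, -5)}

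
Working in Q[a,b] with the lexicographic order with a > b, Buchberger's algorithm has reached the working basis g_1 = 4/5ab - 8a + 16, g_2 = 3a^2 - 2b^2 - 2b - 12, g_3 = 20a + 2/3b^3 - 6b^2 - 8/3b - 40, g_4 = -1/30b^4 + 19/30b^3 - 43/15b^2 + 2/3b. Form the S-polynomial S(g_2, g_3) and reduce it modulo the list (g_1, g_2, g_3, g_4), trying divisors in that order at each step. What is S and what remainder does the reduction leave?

S(g_2, g_3) = -1/30ab^3 + 3/10ab^2 + 2/15ab + 2a - 2/3b^2 - 2/3b - 4; remainder on division = 0.

lcm(LM(g_2), LM(g_3)) = a^2.
S = (lcm/LT(g_2))·g_2 − (lcm/LT(g_3))·g_3 = -1/30ab^3 + 3/10ab^2 + 2/15ab + 2a - 2/3b^2 - 2/3b - 4.
Reduce S modulo (g_1, g_2, g_3, g_4) in that order:
  leading term ab^3: subtract (-1/24b^2)·g_1 from -1/30ab^3 + 3/10ab^2 + 2/15ab + 2a - 2/3b^2 - 2/3b - 4 → -1/30ab^2 + 2/15ab + 2a - 2/3b - 4
  leading term ab^2: subtract (-1/24b)·g_1 from -1/30ab^2 + 2/15ab + 2a - 2/3b - 4 → -1/5ab + 2a - 4
  leading term ab: subtract (-1/4)·g_1 from -1/5ab + 2a - 4 → 0
The remainder is 0, so this S-polynomial contributes no new basis element.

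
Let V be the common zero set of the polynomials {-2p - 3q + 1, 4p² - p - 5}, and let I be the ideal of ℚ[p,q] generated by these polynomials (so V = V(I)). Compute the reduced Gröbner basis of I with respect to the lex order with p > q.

f_1 = -2p - 3q + 1, LT = p.
f_2 = 4p² - p - 5, LT = p².

S(f_1,f_2): lcm = p². S = 3/2pq - ¼p + 5/4.
  leading term pq: subtract (-¾q)·f_1 from 3/2pq - ¼p + 5/4 → -¼p - 9/4q² + ¾q + 5/4
  leading term p: subtract (⅛)·f_1 from -¼p - 9/4q² + ¾q + 5/4 → -9/4q² + 9/8q + 9/8
  leading term q²: no divisor's leading term divides it; move -9/4q² to the remainder.
  leading term q: no divisor's leading term divides it; move 9/8q to the remainder.
  leading term 1: no divisor's leading term divides it; move 9/8 to the remainder.
  remainder -9/4q² + 9/8q + 9/8 ≠ 0; add g_3 = -9/4q² + 9/8q + 9/8 to the basis.

The other S-polynomials (S(f_1,g_3), S(f_2,g_3)) all reduce to 0 modulo the current basis, so we have a Gröbner basis.
Inter-reduce: drop elements whose leading term is divisible by another's, tail-reduce, and make monic.

G = {p + 3/2q - ½, q² - ½q - ½}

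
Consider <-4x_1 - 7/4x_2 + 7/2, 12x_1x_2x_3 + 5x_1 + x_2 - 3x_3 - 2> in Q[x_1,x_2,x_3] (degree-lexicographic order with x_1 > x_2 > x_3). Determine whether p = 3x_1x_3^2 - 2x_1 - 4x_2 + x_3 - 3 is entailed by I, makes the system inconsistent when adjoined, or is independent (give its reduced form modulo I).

3x_1x_3^2 - 2x_1 - 4x_2 + x_3 - 3 is independent of I; its normal form modulo I is -21/16x_2x_3^2 + 21/8x_3^2 - 25/8x_2 + x_3 - 19/4.

First compute the reduced Gröbner basis of I by Buchberger's algorithm.
f_1 = -4x_1 - 7/4x_2 + 7/2, LT = x_1.
f_2 = 12x_1x_2x_3 + 5x_1 + x_2 - 3x_3 - 2, LT = x_1x_2x_3.

S(f_1,f_2): lcm = x_1x_2x_3. S = 7/16x_2^2x_3 - 7/8x_2x_3 - 5/12x_1 - 1/12x_2 + 1/4x_3 + 1/6.
  reduce S modulo (f_1, f_2):
  remainder 7/16x_2^2x_3 - 7/8x_2x_3 + 19/192x_2 + 1/4x_3 - 19/96 ≠ 0; add h_3 = 7/16x_2^2x_3 - 7/8x_2x_3 + 19/192x_2 + 1/4x_3 - 19/96 to the basis.

The other S-polynomials (S(f_1,h_3), S(f_2,h_3)) all reduce to 0 modulo the current basis, so we have a Gröbner basis.
Inter-reduce: drop elements whose leading term is divisible by another's, tail-reduce, and make monic.
Reduced Gröbner basis: {x_2^2x_3 - 2x_2x_3 + 19/84x_2 + 4/7x_3 - 19/42, x_1 + 7/16x_2 - 7/8}.
Label its elements g_1 = x_2^2x_3 - 2x_2x_3 + 19/84x_2 + 4/7x_3 - 19/42, g_2 = x_1 + 7/16x_2 - 7/8.

Reduce p = 3x_1x_3^2 - 2x_1 - 4x_2 + x_3 - 3 modulo G:
  leading term x_1x_3^2: subtract (3x_3^2)·g_2 from 3x_1x_3^2 - 2x_1 - 4x_2 + x_3 - 3 → -21/16x_2x_3^2 + 21/8x_3^2 - 2x_1 - 4x_2 + x_3 - 3
  leading term x_2x_3^2: no divisor's leading term divides it; move -21/16x_2x_3^2 to the remainder.
  leading term x_3^2: no divisor's leading term divides it; move 21/8x_3^2 to the remainder.
  leading term x_1: subtract (-2)·g_2 from -2x_1 - 4x_2 + x_3 - 3 → -25/8x_2 + x_3 - 19/4
  leading term x_2: no divisor's leading term divides it; move -25/8x_2 to the remainder.
  leading term x_3: no divisor's leading term divides it; move x_3 to the remainder.
  leading term 1: no divisor's leading term divides it; move -19/4 to the remainder.
  normal form = -21/16x_2x_3^2 + 21/8x_3^2 - 25/8x_2 + x_3 - 19/4.
The normal form is nonzero, so p ∉ I. Since p minus its normal form lies in I, I + (p) = I + (r) where r = -21/16x_2x_3^2 + 21/8x_3^2 - 25/8x_2 + x_3 - 19/4; decide whether this ideal is the whole ring.
Run Buchberger on G together with r (pairs among the g_i already reduce to 0 since G is a Gröbner basis):
g_1 = x_2^2x_3 - 2x_2x_3 + 19/84x_2 + 4/7x_3 - 19/42, LT = x_2^2x_3.
g_2 = x_1 + 7/16x_2 - 7/8, LT = x_1.
r = -21/16x_2x_3^2 + 21/8x_3^2 - 25/8x_2 + x_3 - 19/4, LT = x_2x_3^2.

S(g_1,r): lcm = x_2^2x_3^2. S = -50/21x_2^2 + 83/84x_2x_3 + 4/7x_3^2 - 76/21x_2 - 19/42x_3.
  reduce S modulo (g_1, g_2, r):
  remainder -50/21x_2^2 + 83/84x_2x_3 + 4/7x_3^2 - 76/21x_2 - 19/42x_3 ≠ 0; add m_4 = -50/21x_2^2 + 83/84x_2x_3 + 4/7x_3^2 - 76/21x_2 - 19/42x_3 to the basis.

S(g_1,m_4): lcm = x_2^2x_3. S = 83/200x_2x_3^2 + 6/25x_3^3 - 88/25x_2x_3 - 19/100x_3^2 + 19/84x_2 + 4/7x_3 - 19/42.
  reduce S modulo (g_1, g_2, r, m_4):
  remainder 6/25x_3^3 - 88/25x_2x_3 + 16/25x_3^2 - 16/21x_2 + 466/525x_3 - 342/175 ≠ 0; add m_5 = 6/25x_3^3 - 88/25x_2x_3 + 16/25x_3^2 - 16/21x_2 + 466/525x_3 - 342/175 to the basis.

The other S-polynomials (S(g_1,g_2), S(g_2,r), S(g_2,m_4), S(r,m_4), S(g_1,m_5), S(g_2,m_5), S(r,m_5), S(m_4,m_5)) all reduce to 0 modulo the current basis, so we have a Gröbner basis.
Inter-reduce: drop elements whose leading term is divisible by another's, tail-reduce, and make monic.
Reduced Gröbner basis: {x_2x_3^2 - 2x_3^2 + 50/21x_2 - 16/21x_3 + 76/21, x_3^3 - 44/3x_2x_3 + 8/3x_3^2 - 200/63x_2 + 233/63x_3 - 57/7, x_2^2 - 83/200x_2x_3 - 6/25x_3^2 + 38/25x_2 + 19/100x_3, x_1 + 7/16x_2 - 7/8}.
The reduced Gröbner basis of I + (p) is {x_2x_3^2 - 2x_3^2 + 50/21x_2 - 16/21x_3 + 76/21, x_3^3 - 44/3x_2x_3 + 8/3x_3^2 - 200/63x_2 + 233/63x_3 - 57/7, x_2^2 - 83/200x_2x_3 - 6/25x_3^2 + 38/25x_2 + 19/100x_3, x_1 + 7/16x_2 - 7/8} ≠ {1}, a proper ideal, so the enlarged system stays consistent: p is independent of I, with normal form -21/16x_2x_3^2 + 21/8x_3^2 - 25/8x_2 + x_3 - 19/4.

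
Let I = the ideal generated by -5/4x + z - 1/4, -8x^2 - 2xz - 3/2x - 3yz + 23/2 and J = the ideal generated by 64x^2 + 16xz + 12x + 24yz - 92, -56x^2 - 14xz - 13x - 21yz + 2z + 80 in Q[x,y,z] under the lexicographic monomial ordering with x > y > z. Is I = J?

For a fixed monomial order, each ideal has a unique reduced Gröbner basis; comparing bases decides equality.
Buchberger on the first generating set:
f_1 = -5/4x + z - 1/4, LT = x.
f_2 = -8x^2 - 2xz - 3/2x - 3yz + 23/2, LT = x^2.

S(f_1,f_2): lcm = x^2. S = -21/20xz + 1/80x - 3/8yz + 23/16.
  reduce S modulo (f_1, f_2):
  remainder -3/8yz - 21/25z^2 + 11/50z + 287/200 ≠ 0; add g_3 = -3/8yz - 21/25z^2 + 11/50z + 287/200 to the basis.

The other S-polynomials (S(f_1,g_3), S(f_2,g_3)) all reduce to 0 modulo the current basis, so we have a Gröbner basis.
Inter-reduce: drop elements whose leading term is divisible by another's, tail-reduce, and make monic.
Reduced Gröbner basis: {x - 4/5z + 1/5, yz + 56/25z^2 - 44/75z - 287/75}.

Buchberger on the second generating set:
h_1 = 64x^2 + 16xz + 12x + 24yz - 92, LT = x^2.
h_2 = -56x^2 - 14xz - 13x - 21yz + 2z + 80, LT = x^2.

S(h_1,h_2): lcm = x^2. S = -5/112x + 1/28z - 1/112.
  reduce S modulo (h_1, h_2):
  remainder -5/112x + 1/28z - 1/112 ≠ 0; add k_3 = -5/112x + 1/28z - 1/112 to the basis.

S(h_1,k_3): lcm = x^2. S = 21/20xz - 1/80x + 3/8yz - 23/16.
  reduce S modulo (h_1, h_2, k_3):
  remainder 3/8yz + 21/25z^2 - 11/50z - 287/200 ≠ 0; add k_4 = 3/8yz + 21/25z^2 - 11/50z - 287/200 to the basis.

The other S-polynomials (S(h_2,k_3), S(h_1,k_4), S(h_2,k_4), S(k_3,k_4)) all reduce to 0 modulo the current basis, so we have a Gröbner basis.
Inter-reduce: drop elements whose leading term is divisible by another's, tail-reduce, and make monic.
Reduced Gröbner basis: {x - 4/5z + 1/5, yz + 56/25z^2 - 44/75z - 287/75}.

These coincide, so the ideals are equal.

Yes, the ideals are equal.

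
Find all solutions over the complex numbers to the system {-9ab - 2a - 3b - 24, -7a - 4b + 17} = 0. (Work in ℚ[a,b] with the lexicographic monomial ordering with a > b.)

Compute a lex Gröbner basis by Buchberger's algorithm.
f_1 = -9ab - 2a - 3b - 24, LT = ab.
f_2 = -7a - 4b + 17, LT = a.

S(f_1,f_2): lcm = ab. S = 2/9a - 4/7b² + 58/21b + 8/3.
  leading term a: subtract (-2/63)·f_2 from 2/9a - 4/7b² + 58/21b + 8/3 → -4/7b² + 166/63b + 202/63
  leading term b²: no divisor's leading term divides it; move -4/7b² to the remainder.
  leading term b: no divisor's leading term divides it; move 166/63b to the remainder.
  leading term 1: no divisor's leading term divides it; move 202/63 to the remainder.
  remainder -4/7b² + 166/63b + 202/63 ≠ 0; add h_3 = -4/7b² + 166/63b + 202/63 to the basis.

The other S-polynomials (S(f_1,h_3), S(f_2,h_3)) all reduce to 0 modulo the current basis, so we have a Gröbner basis.
Inter-reduce: drop elements whose leading term is divisible by another's, tail-reduce, and make monic.
Reduced Gröbner basis: {a + 4/7b - 17/7, b² - 83/18b - 101/18}.

The lex basis is triangular: the last element involves only b. Solving b² - 83/18b - 101/18 = 0 gives b ∈ {-1, 101/18}; substituting each value into the earlier elements determines the remaining variables.
  b = -1: the earlier basis element becomes a - 3 = 0, giving a = 3 — point (3, -1).
  b = 101/18: the earlier basis element becomes a + 7/9 = 0, giving a = -7/9 — point (-7/9, 101/18).
Check: every point annihilates each of the original generators.

{(3, -1), (-7/9, 101/18)}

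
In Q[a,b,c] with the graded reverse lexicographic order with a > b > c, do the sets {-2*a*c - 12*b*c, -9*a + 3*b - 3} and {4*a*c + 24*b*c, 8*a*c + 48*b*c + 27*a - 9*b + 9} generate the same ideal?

Yes, the ideals are equal.

Equality of ideals is decidable: compute both reduced Gröbner bases (unique for the ordering) and check whether they agree.
Buchberger on the first generating set:
f_1 = -2*a*c - 12*b*c, LT = a*c.
f_2 = -9*a + 3*b - 3, LT = a.

S(f_1,f_2): lcm = a*c. S = 19/3*b*c - 1/3*c.
  leading term b*c: no divisor's leading term divides it; move 19/3*b*c to the remainder.
  leading term c: no divisor's leading term divides it; move -1/3*c to the remainder.
  remainder 19/3*b*c - 1/3*c ≠ 0; add g_3 = 19/3*b*c - 1/3*c to the basis.

S(f_1,g_3): lcm = a*b*c. S = 6*b**2*c + 1/19*a*c.
  leading term b**2*c: subtract (18/19*b)·g_3 from 6*b**2*c + 1/19*a*c → 1/19*a*c + 6/19*b*c
  leading term a*c: subtract (-1/38)·f_1 from 1/19*a*c + 6/19*b*c → 0
  remainder 0.

S(f_2,g_3): leading monomials are coprime, so the S-polynomial reduces to 0 (Buchberger's first criterion).
Every S-polynomial of the final basis reduces to 0, so we have a Gröbner basis.
Inter-reduce: drop elements whose leading term is divisible by another's, tail-reduce, and make monic.
Reduced Gröbner basis: {b*c - 1/19*c, a - 1/3*b + 1/3}.

Buchberger on the second generating set:
h_1 = 4*a*c + 24*b*c, LT = a*c.
h_2 = 8*a*c + 48*b*c + 27*a - 9*b + 9, LT = a*c.

S(h_1,h_2): lcm = a*c. S = -27/8*a + 9/8*b - 9/8.
  leading term a: no divisor's leading term divides it; move -27/8*a to the remainder.
  leading term b: no divisor's leading term divides it; move 9/8*b to the remainder.
  leading term 1: no divisor's leading term divides it; move -9/8 to the remainder.
  remainder -27/8*a + 9/8*b - 9/8 ≠ 0; add k_3 = -27/8*a + 9/8*b - 9/8 to the basis.

S(h_1,k_3): lcm = a*c. S = 19/3*b*c - 1/3*c.
  leading term b*c: no divisor's leading term divides it; move 19/3*b*c to the remainder.
  leading term c: no divisor's leading term divides it; move -1/3*c to the remainder.
  remainder 19/3*b*c - 1/3*c ≠ 0; add k_4 = 19/3*b*c - 1/3*c to the basis.

S(h_2,k_3): lcm = a*c. S = 19/3*b*c + 27/8*a - 9/8*b - 1/3*c + 9/8.
  leading term b*c: subtract (1)·k_4 from 19/3*b*c + 27/8*a - 9/8*b - 1/3*c + 9/8 → 27/8*a - 9/8*b + 9/8
  leading term a: subtract (-1)·k_3 from 27/8*a - 9/8*b + 9/8 → 0
  remainder 0.

S(h_1,k_4): lcm = a*b*c. S = 6*b**2*c + 1/19*a*c.
  leading term b**2*c: subtract (18/19*b)·k_4 from 6*b**2*c + 1/19*a*c → 1/19*a*c + 6/19*b*c
  leading term a*c: subtract (1/76)·h_1 from 1/19*a*c + 6/19*b*c → 0
  remainder 0.

S(h_2,k_4): lcm = a*b*c. S = 6*b**2*c + 27/8*a*b - 9/8*b**2 + 1/19*a*c + 9/8*b.
  leading term b**2*c: subtract (18/19*b)·k_4 from 6*b**2*c + 27/8*a*b - 9/8*b**2 + 1/19*a*c + 9/8*b → 27/8*a*b - 9/8*b**2 + 1/19*a*c + 6/19*b*c + 9/8*b
  leading term a*b: subtract (-b)·k_3 from 27/8*a*b - 9/8*b**2 + 1/19*a*c + 6/19*b*c + 9/8*b → 1/19*a*c + 6/19*b*c
  leading term a*c: subtract (1/76)·h_1 from 1/19*a*c + 6/19*b*c → 0
  remainder 0.

S(k_3,k_4): leading monomials are coprime, so the S-polynomial reduces to 0 (Buchberger's first criterion).
Every S-polynomial of the final basis reduces to 0, so we have a Gröbner basis.
Inter-reduce: drop elements whose leading term is divisible by another's, tail-reduce, and make monic.
Reduced Gröbner basis: {b*c - 1/19*c, a - 1/3*b + 1/3}.

The two bases agree; hence the ideals are identical.
The same test decides containment: I ⊆ J iff every generator of I reduces to 0 modulo a Gröbner basis of J.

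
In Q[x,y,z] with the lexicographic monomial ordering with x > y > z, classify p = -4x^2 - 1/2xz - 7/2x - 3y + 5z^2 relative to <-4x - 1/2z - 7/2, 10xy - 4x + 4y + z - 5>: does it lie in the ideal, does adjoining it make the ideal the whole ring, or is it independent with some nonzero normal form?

-4x^2 - 1/2xz - 7/2x - 3y + 5z^2 is independent of I; its normal form modulo I is -3y + 5z^2.

First compute the reduced Gröbner basis of I by Buchberger's algorithm.
f_1 = -4x - 1/2z - 7/2, LT = x.
f_2 = 10xy - 4x + 4y + z - 5, LT = xy.

S(f_1,f_2): lcm = xy. S = 2/5x + 1/8yz + 19/40y - 1/10z + 1/2.
  leading term x: subtract (-1/10)·f_1 from 2/5x + 1/8yz + 19/40y - 1/10z + 1/2 → 1/8yz + 19/40y - 3/20z + 3/20
  leading term yz: no divisor's leading term divides it; move 1/8yz to the remainder.
  leading term y: no divisor's leading term divides it; move 19/40y to the remainder.
  leading term z: no divisor's leading term divides it; move -3/20z to the remainder.
  leading term 1: no divisor's leading term divides it; move 3/20 to the remainder.
  remainder 1/8yz + 19/40y - 3/20z + 3/20 ≠ 0; add h_3 = 1/8yz + 19/40y - 3/20z + 3/20 to the basis.

The other S-polynomials (S(f_1,h_3), S(f_2,h_3)) all reduce to 0 modulo the current basis, so we have a Gröbner basis.
Inter-reduce: drop elements whose leading term is divisible by another's, tail-reduce, and make monic.
Reduced Gröbner basis: {x + 1/8z + 7/8, yz + 19/5y - 6/5z + 6/5}.
Label its elements g_1 = x + 1/8z + 7/8, g_2 = yz + 19/5y - 6/5z + 6/5.

Reduce p = -4x^2 - 1/2xz - 7/2x - 3y + 5z^2 modulo G:
  leading term x^2: subtract (-4x)·g_1 from -4x^2 - 1/2xz - 7/2x - 3y + 5z^2 → -3y + 5z^2
  leading term y: no divisor's leading term divides it; move -3y to the remainder.
  leading term z^2: no divisor's leading term divides it; move 5z^2 to the remainder.
  normal form = -3y + 5z^2.
The normal form is nonzero, so p ∉ I. Since p minus its normal form lies in I, I + (p) = I + (r) where r = -3y + 5z^2; decide whether this ideal is the whole ring.
Run Buchberger on G together with r (pairs among the g_i already reduce to 0 since G is a Gröbner basis):
g_1 = x + 1/8z + 7/8, LT = x.
g_2 = yz + 19/5y - 6/5z + 6/5, LT = yz.
r = -3y + 5z^2, LT = y.

S(g_2,r): lcm = yz. S = 19/5y + 5/3z^3 - 6/5z + 6/5.
  leading term y: subtract (-19/15)·r from 19/5y + 5/3z^3 - 6/5z + 6/5 → 5/3z^3 + 19/3z^2 - 6/5z + 6/5
  leading term z^3: no divisor's leading term divides it; move 5/3z^3 to the remainder.
  leading term z^2: no divisor's leading term divides it; move 19/3z^2 to the remainder.
  leading term z: no divisor's leading term divides it; move -6/5z to the remainder.
  leading term 1: no divisor's leading term divides it; move 6/5 to the remainder.
  remainder 5/3z^3 + 19/3z^2 - 6/5z + 6/5 ≠ 0; add m_4 = 5/3z^3 + 19/3z^2 - 6/5z + 6/5 to the basis.

The other S-polynomials (S(g_1,g_2), S(g_1,r), S(g_1,m_4), S(g_2,m_4), S(r,m_4)) all reduce to 0 modulo the current basis, so we have a Gröbner basis.
Inter-reduce: drop elements whose leading term is divisible by another's, tail-reduce, and make monic.
Reduced Gröbner basis: {x + 1/8z + 7/8, y - 5/3z^2, z^3 + 19/5z^2 - 18/25z + 18/25}.
The reduced Gröbner basis of I + (p) is {x + 1/8z + 7/8, y - 5/3z^2, z^3 + 19/5z^2 - 18/25z + 18/25} ≠ {1}, a proper ideal, so the enlarged system stays consistent: p is independent of I, with normal form -3y + 5z^2.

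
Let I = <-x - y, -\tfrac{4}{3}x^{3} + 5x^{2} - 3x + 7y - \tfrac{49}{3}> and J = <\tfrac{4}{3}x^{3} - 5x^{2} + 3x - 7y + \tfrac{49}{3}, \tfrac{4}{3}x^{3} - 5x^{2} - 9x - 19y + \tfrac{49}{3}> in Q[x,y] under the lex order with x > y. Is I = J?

Yes, the ideals are equal.

For a fixed monomial order, each ideal has a unique reduced Gröbner basis; comparing bases decides equality.
Buchberger on the first generating set:
f_1 = -x - y, LT = x.
f_2 = -\tfrac{4}{3}x^{3} + 5x^{2} - 3x + 7y - \tfrac{49}{3}, LT = x^{3}.

S(f_1,f_2): lcm = x^{3}. S = x^{2}y + \tfrac{15}{4}x^{2} - \tfrac{9}{4}x + \tfrac{21}{4}y - \tfrac{49}{4}.
  leading term x^{2}y: subtract (-xy)·f_1 from x^{2}y + \tfrac{15}{4}x^{2} - \tfrac{9}{4}x + \tfrac{21}{4}y - \tfrac{49}{4} → \tfrac{15}{4}x^{2} - xy^{2} - \tfrac{9}{4}x + \tfrac{21}{4}y - \tfrac{49}{4}
  leading term x^{2}: subtract (-\tfrac{15}{4}x)·f_1 from \tfrac{15}{4}x^{2} - xy^{2} - \tfrac{9}{4}x + \tfrac{21}{4}y - \tfrac{49}{4} → -xy^{2} - \tfrac{15}{4}xy - \tfrac{9}{4}x + \tfrac{21}{4}y - \tfrac{49}{4}
  leading term xy^{2}: subtract (y^{2})·f_1 from -xy^{2} - \tfrac{15}{4}xy - \tfrac{9}{4}x + \tfrac{21}{4}y - \tfrac{49}{4} → -\tfrac{15}{4}xy - \tfrac{9}{4}x + y^{3} + \tfrac{21}{4}y - \tfrac{49}{4}
  leading term xy: subtract (\tfrac{15}{4}y)·f_1 from -\tfrac{15}{4}xy - \tfrac{9}{4}x + y^{3} + \tfrac{21}{4}y - \tfrac{49}{4} → -\tfrac{9}{4}x + y^{3} + \tfrac{15}{4}y^{2} + \tfrac{21}{4}y - \tfrac{49}{4}
  leading term x: subtract (\tfrac{9}{4})·f_1 from -\tfrac{9}{4}x + y^{3} + \tfrac{15}{4}y^{2} + \tfrac{21}{4}y - \tfrac{49}{4} → y^{3} + \tfrac{15}{4}y^{2} + \tfrac{15}{2}y - \tfrac{49}{4}
  leading term y^{3}: no divisor's leading term divides it; move y^{3} to the remainder.
  leading term y^{2}: no divisor's leading term divides it; move \tfrac{15}{4}y^{2} to the remainder.
  leading term y: no divisor's leading term divides it; move \tfrac{15}{2}y to the remainder.
  leading term 1: no divisor's leading term divides it; move -\tfrac{49}{4} to the remainder.
  remainder y^{3} + \tfrac{15}{4}y^{2} + \tfrac{15}{2}y - \tfrac{49}{4} ≠ 0; add g_3 = y^{3} + \tfrac{15}{4}y^{2} + \tfrac{15}{2}y - \tfrac{49}{4} to the basis.

S(f_1,g_3): leading monomials are coprime, so the S-polynomial reduces to 0 (Buchberger's first criterion).
S(f_2,g_3): leading monomials are coprime, so the S-polynomial reduces to 0 (Buchberger's first criterion).
Every S-polynomial of the final basis reduces to 0, so we have a Gröbner basis.
Inter-reduce: drop elements whose leading term is divisible by another's, tail-reduce, and make monic.
Reduced Gröbner basis: {x + y, y^{3} + \tfrac{15}{4}y^{2} + \tfrac{15}{2}y - \tfrac{49}{4}}.

Buchberger on the second generating set:
h_1 = \tfrac{4}{3}x^{3} - 5x^{2} + 3x - 7y + \tfrac{49}{3}, LT = x^{3}.
h_2 = \tfrac{4}{3}x^{3} - 5x^{2} - 9x - 19y + \tfrac{49}{3}, LT = x^{3}.

S(h_1,h_2): lcm = x^{3}. S = 9x + 9y.
  leading term x: no divisor's leading term divides it; move 9x to the remainder.
  leading term y: no divisor's leading term divides it; move 9y to the remainder.
  remainder 9x + 9y ≠ 0; add k_3 = 9x + 9y to the basis.

S(h_1,k_3): lcm = x^{3}. S = -x^{2}y - \tfrac{15}{4}x^{2} + \tfrac{9}{4}x - \tfrac{21}{4}y + \tfrac{49}{4}.
  leading term x^{2}y: subtract (-\tfrac{1}{9}xy)·k_3 from -x^{2}y - \tfrac{15}{4}x^{2} + \tfrac{9}{4}x - \tfrac{21}{4}y + \tfrac{49}{4} → -\tfrac{15}{4}x^{2} + xy^{2} + \tfrac{9}{4}x - \tfrac{21}{4}y + \tfrac{49}{4}
  leading term x^{2}: subtract (-\tfrac{5}{12}x)·k_3 from -\tfrac{15}{4}x^{2} + xy^{2} + \tfrac{9}{4}x - \tfrac{21}{4}y + \tfrac{49}{4} → xy^{2} + \tfrac{15}{4}xy + \tfrac{9}{4}x - \tfrac{21}{4}y + \tfrac{49}{4}
  leading term xy^{2}: subtract (\tfrac{1}{9}y^{2})·k_3 from xy^{2} + \tfrac{15}{4}xy + \tfrac{9}{4}x - \tfrac{21}{4}y + \tfrac{49}{4} → \tfrac{15}{4}xy + \tfrac{9}{4}x - y^{3} - \tfrac{21}{4}y + \tfrac{49}{4}
  leading term xy: subtract (\tfrac{5}{12}y)·k_3 from \tfrac{15}{4}xy + \tfrac{9}{4}x - y^{3} - \tfrac{21}{4}y + \tfrac{49}{4} → \tfrac{9}{4}x - y^{3} - \tfrac{15}{4}y^{2} - \tfrac{21}{4}y + \tfrac{49}{4}
  leading term x: subtract (\tfrac{1}{4})·k_3 from \tfrac{9}{4}x - y^{3} - \tfrac{15}{4}y^{2} - \tfrac{21}{4}y + \tfrac{49}{4} → -y^{3} - \tfrac{15}{4}y^{2} - \tfrac{15}{2}y + \tfrac{49}{4}
  leading term y^{3}: no divisor's leading term divides it; move -y^{3} to the remainder.
  leading term y^{2}: no divisor's leading term divides it; move -\tfrac{15}{4}y^{2} to the remainder.
  leading term y: no divisor's leading term divides it; move -\tfrac{15}{2}y to the remainder.
  leading term 1: no divisor's leading term divides it; move \tfrac{49}{4} to the remainder.
  remainder -y^{3} - \tfrac{15}{4}y^{2} - \tfrac{15}{2}y + \tfrac{49}{4} ≠ 0; add k_4 = -y^{3} - \tfrac{15}{4}y^{2} - \tfrac{15}{2}y + \tfrac{49}{4} to the basis.

S(h_2,k_3): lcm = x^{3}. S = -x^{2}y - \tfrac{15}{4}x^{2} - \tfrac{27}{4}x - \tfrac{57}{4}y + \tfrac{49}{4}.
  leading term x^{2}y: subtract (-\tfrac{1}{9}xy)·k_3 from -x^{2}y - \tfrac{15}{4}x^{2} - \tfrac{27}{4}x - \tfrac{57}{4}y + \tfrac{49}{4} → -\tfrac{15}{4}x^{2} + xy^{2} - \tfrac{27}{4}x - \tfrac{57}{4}y + \tfrac{49}{4}
  leading term x^{2}: subtract (-\tfrac{5}{12}x)·k_3 from -\tfrac{15}{4}x^{2} + xy^{2} - \tfrac{27}{4}x - \tfrac{57}{4}y + \tfrac{49}{4} → xy^{2} + \tfrac{15}{4}xy - \tfrac{27}{4}x - \tfrac{57}{4}y + \tfrac{49}{4}
  leading term xy^{2}: subtract (\tfrac{1}{9}y^{2})·k_3 from xy^{2} + \tfrac{15}{4}xy - \tfrac{27}{4}x - \tfrac{57}{4}y + \tfrac{49}{4} → \tfrac{15}{4}xy - \tfrac{27}{4}x - y^{3} - \tfrac{57}{4}y + \tfrac{49}{4}
  leading term xy: subtract (\tfrac{5}{12}y)·k_3 from \tfrac{15}{4}xy - \tfrac{27}{4}x - y^{3} - \tfrac{57}{4}y + \tfrac{49}{4} → -\tfrac{27}{4}x - y^{3} - \tfrac{15}{4}y^{2} - \tfrac{57}{4}y + \tfrac{49}{4}
  leading term x: subtract (-\tfrac{3}{4})·k_3 from -\tfrac{27}{4}x - y^{3} - \tfrac{15}{4}y^{2} - \tfrac{57}{4}y + \tfrac{49}{4} → -y^{3} - \tfrac{15}{4}y^{2} - \tfrac{15}{2}y + \tfrac{49}{4}
  leading term y^{3}: subtract (1)·k_4 from -y^{3} - \tfrac{15}{4}y^{2} - \tfrac{15}{2}y + \tfrac{49}{4} → 0
  remainder 0.

S(h_1,k_4): leading monomials are coprime, so the S-polynomial reduces to 0 (Buchberger's first criterion).
S(h_2,k_4): leading monomials are coprime, so the S-polynomial reduces to 0 (Buchberger's first criterion).
S(k_3,k_4): leading monomials are coprime, so the S-polynomial reduces to 0 (Buchberger's first criterion).
Every S-polynomial of the final basis reduces to 0, so we have a Gröbner basis.
Inter-reduce: drop elements whose leading term is divisible by another's, tail-reduce, and make monic.
Reduced Gröbner basis: {x + y, y^{3} + \tfrac{15}{4}y^{2} + \tfrac{15}{2}y - \tfrac{49}{4}}.

The two bases agree; hence the ideals are identical.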